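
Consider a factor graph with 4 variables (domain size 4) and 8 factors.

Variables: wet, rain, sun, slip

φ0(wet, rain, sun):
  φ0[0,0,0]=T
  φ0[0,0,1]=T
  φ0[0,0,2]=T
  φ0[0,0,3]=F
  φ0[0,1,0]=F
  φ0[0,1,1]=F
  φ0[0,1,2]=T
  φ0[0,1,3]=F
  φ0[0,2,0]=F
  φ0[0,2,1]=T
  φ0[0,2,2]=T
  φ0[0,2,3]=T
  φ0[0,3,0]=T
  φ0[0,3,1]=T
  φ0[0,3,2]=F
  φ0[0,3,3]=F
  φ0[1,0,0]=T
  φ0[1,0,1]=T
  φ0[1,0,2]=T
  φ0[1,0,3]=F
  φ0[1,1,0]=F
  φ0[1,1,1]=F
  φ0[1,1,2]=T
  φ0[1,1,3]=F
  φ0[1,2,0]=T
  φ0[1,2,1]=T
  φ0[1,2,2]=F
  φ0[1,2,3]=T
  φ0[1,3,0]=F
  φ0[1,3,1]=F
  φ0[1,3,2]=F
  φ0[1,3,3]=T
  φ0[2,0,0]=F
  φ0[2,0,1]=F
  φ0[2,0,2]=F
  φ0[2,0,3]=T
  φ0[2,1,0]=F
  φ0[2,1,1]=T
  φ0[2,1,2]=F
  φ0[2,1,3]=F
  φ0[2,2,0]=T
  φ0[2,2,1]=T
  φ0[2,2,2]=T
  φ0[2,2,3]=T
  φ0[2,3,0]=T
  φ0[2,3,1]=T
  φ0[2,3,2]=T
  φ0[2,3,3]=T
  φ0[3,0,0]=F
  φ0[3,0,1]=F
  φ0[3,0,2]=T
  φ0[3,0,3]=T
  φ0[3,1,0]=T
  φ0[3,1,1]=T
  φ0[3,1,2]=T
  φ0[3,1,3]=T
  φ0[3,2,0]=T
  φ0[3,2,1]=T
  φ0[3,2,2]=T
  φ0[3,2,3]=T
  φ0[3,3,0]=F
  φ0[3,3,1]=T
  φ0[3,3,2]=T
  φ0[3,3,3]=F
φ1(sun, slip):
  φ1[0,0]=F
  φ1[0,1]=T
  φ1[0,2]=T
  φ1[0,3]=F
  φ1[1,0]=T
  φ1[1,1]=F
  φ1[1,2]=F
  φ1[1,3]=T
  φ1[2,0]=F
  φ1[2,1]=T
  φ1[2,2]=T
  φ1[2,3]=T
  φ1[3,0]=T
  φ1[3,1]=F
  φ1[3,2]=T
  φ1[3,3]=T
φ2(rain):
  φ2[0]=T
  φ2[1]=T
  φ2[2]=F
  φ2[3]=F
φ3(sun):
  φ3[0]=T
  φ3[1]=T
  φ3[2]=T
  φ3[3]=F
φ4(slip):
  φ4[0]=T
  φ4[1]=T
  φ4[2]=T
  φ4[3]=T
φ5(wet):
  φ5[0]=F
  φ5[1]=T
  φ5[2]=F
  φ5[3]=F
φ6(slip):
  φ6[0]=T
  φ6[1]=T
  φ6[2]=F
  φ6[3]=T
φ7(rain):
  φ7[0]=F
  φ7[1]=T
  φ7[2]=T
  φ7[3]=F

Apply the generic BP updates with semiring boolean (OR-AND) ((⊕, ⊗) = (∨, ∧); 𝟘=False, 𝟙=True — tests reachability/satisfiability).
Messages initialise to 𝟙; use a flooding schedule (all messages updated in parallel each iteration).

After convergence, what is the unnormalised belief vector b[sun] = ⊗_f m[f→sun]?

init: all messages = 𝟙 over 4 values
r1 m[φ0→wet] = [T, T, T, T]
r1 m[φ0→rain] = [T, T, T, T]
r1 m[φ0→sun] = [T, T, T, T]
r1 m[φ1→sun] = [T, T, T, T]
r1 m[φ1→slip] = [T, T, T, T]
r1 m[φ2→rain] = [T, T, F, F]
r1 m[φ3→sun] = [T, T, T, F]
r1 m[φ4→slip] = [T, T, T, T]
r1 m[φ5→wet] = [F, T, F, F]
r1 m[φ6→slip] = [T, T, F, T]
r1 m[φ7→rain] = [F, T, T, F]
r1 m[wet→φ0] = [T, T, T, T]
r1 m[wet→φ5] = [T, T, T, T]
r1 m[rain→φ0] = [T, T, T, T]
r1 m[rain→φ2] = [T, T, T, T]
r1 m[rain→φ7] = [T, T, T, T]
r1 m[sun→φ0] = [T, T, T, T]
r1 m[sun→φ1] = [T, T, T, T]
r1 m[sun→φ3] = [T, T, T, T]
r1 m[slip→φ1] = [T, T, T, T]
r1 m[slip→φ4] = [T, T, T, T]
r1 m[slip→φ6] = [T, T, T, T]
r2 m[φ0→wet] = [T, T, T, T]
r2 m[φ0→rain] = [T, T, T, T]
r2 m[φ0→sun] = [T, T, T, T]
r2 m[φ1→sun] = [T, T, T, T]
r2 m[φ1→slip] = [T, T, T, T]
r2 m[φ2→rain] = [T, T, F, F]
r2 m[φ3→sun] = [T, T, T, F]
r2 m[φ4→slip] = [T, T, T, T]
r2 m[φ5→wet] = [F, T, F, F]
r2 m[φ6→slip] = [T, T, F, T]
r2 m[φ7→rain] = [F, T, T, F]
r2 m[wet→φ0] = [F, T, F, F]
r2 m[wet→φ5] = [T, T, T, T]
r2 m[rain→φ0] = [F, T, F, F]
r2 m[rain→φ2] = [F, T, T, F]
r2 m[rain→φ7] = [T, T, F, F]
r2 m[sun→φ0] = [T, T, T, F]
r2 m[sun→φ1] = [T, T, T, F]
r2 m[sun→φ3] = [T, T, T, T]
r2 m[slip→φ1] = [T, T, F, T]
r2 m[slip→φ4] = [T, T, F, T]
r2 m[slip→φ6] = [T, T, T, T]
r3 m[φ0→wet] = [T, T, T, T]
r3 m[φ0→rain] = [T, T, T, F]
r3 m[φ0→sun] = [F, F, T, F]
r3 m[φ1→sun] = [T, T, T, T]
r3 m[φ1→slip] = [T, T, T, T]
r3 m[φ2→rain] = [T, T, F, F]
r3 m[φ3→sun] = [T, T, T, F]
r3 m[φ4→slip] = [T, T, T, T]
r3 m[φ5→wet] = [F, T, F, F]
r3 m[φ6→slip] = [T, T, F, T]
r3 m[φ7→rain] = [F, T, T, F]
r3 m[wet→φ0] = [F, T, F, F]
r3 m[wet→φ5] = [T, T, T, T]
r3 m[rain→φ0] = [F, T, F, F]
r3 m[rain→φ2] = [F, T, T, F]
r3 m[rain→φ7] = [T, T, F, F]
r3 m[sun→φ0] = [T, T, T, F]
r3 m[sun→φ1] = [T, T, T, F]
r3 m[sun→φ3] = [T, T, T, T]
r3 m[slip→φ1] = [T, T, F, T]
r3 m[slip→φ4] = [T, T, F, T]
r3 m[slip→φ6] = [T, T, T, T]
r4 m[φ0→wet] = [T, T, T, T]
r4 m[φ0→rain] = [T, T, T, F]
r4 m[φ0→sun] = [F, F, T, F]
r4 m[φ1→sun] = [T, T, T, T]
r4 m[φ1→slip] = [T, T, T, T]
r4 m[φ2→rain] = [T, T, F, F]
r4 m[φ3→sun] = [T, T, T, F]
r4 m[φ4→slip] = [T, T, T, T]
r4 m[φ5→wet] = [F, T, F, F]
r4 m[φ6→slip] = [T, T, F, T]
r4 m[φ7→rain] = [F, T, T, F]
r4 m[wet→φ0] = [F, T, F, F]
r4 m[wet→φ5] = [T, T, T, T]
r4 m[rain→φ0] = [F, T, F, F]
r4 m[rain→φ2] = [F, T, T, F]
r4 m[rain→φ7] = [T, T, F, F]
r4 m[sun→φ0] = [T, T, T, F]
r4 m[sun→φ1] = [F, F, T, F]
r4 m[sun→φ3] = [F, F, T, F]
r4 m[slip→φ1] = [T, T, F, T]
r4 m[slip→φ4] = [T, T, F, T]
r4 m[slip→φ6] = [T, T, T, T]
r5 m[φ0→wet] = [T, T, T, T]
r5 m[φ0→rain] = [T, T, T, F]
r5 m[φ0→sun] = [F, F, T, F]
r5 m[φ1→sun] = [T, T, T, T]
r5 m[φ1→slip] = [F, T, T, T]
r5 m[φ2→rain] = [T, T, F, F]
r5 m[φ3→sun] = [T, T, T, F]
r5 m[φ4→slip] = [T, T, T, T]
r5 m[φ5→wet] = [F, T, F, F]
r5 m[φ6→slip] = [T, T, F, T]
r5 m[φ7→rain] = [F, T, T, F]
r5 m[wet→φ0] = [F, T, F, F]
r5 m[wet→φ5] = [T, T, T, T]
r5 m[rain→φ0] = [F, T, F, F]
r5 m[rain→φ2] = [F, T, T, F]
r5 m[rain→φ7] = [T, T, F, F]
r5 m[sun→φ0] = [T, T, T, F]
r5 m[sun→φ1] = [F, F, T, F]
r5 m[sun→φ3] = [F, F, T, F]
r5 m[slip→φ1] = [T, T, F, T]
r5 m[slip→φ4] = [T, T, F, T]
r5 m[slip→φ6] = [T, T, T, T]
r6 m[φ0→wet] = [T, T, T, T]
r6 m[φ0→rain] = [T, T, T, F]
r6 m[φ0→sun] = [F, F, T, F]
r6 m[φ1→sun] = [T, T, T, T]
r6 m[φ1→slip] = [F, T, T, T]
r6 m[φ2→rain] = [T, T, F, F]
r6 m[φ3→sun] = [T, T, T, F]
r6 m[φ4→slip] = [T, T, T, T]
r6 m[φ5→wet] = [F, T, F, F]
r6 m[φ6→slip] = [T, T, F, T]
r6 m[φ7→rain] = [F, T, T, F]
r6 m[wet→φ0] = [F, T, F, F]
r6 m[wet→φ5] = [T, T, T, T]
r6 m[rain→φ0] = [F, T, F, F]
r6 m[rain→φ2] = [F, T, T, F]
r6 m[rain→φ7] = [T, T, F, F]
r6 m[sun→φ0] = [T, T, T, F]
r6 m[sun→φ1] = [F, F, T, F]
r6 m[sun→φ3] = [F, F, T, F]
r6 m[slip→φ1] = [T, T, F, T]
r6 m[slip→φ4] = [F, T, F, T]
r6 m[slip→φ6] = [F, T, T, T]
r7 m[φ0→wet] = [T, T, T, T]
r7 m[φ0→rain] = [T, T, T, F]
r7 m[φ0→sun] = [F, F, T, F]
r7 m[φ1→sun] = [T, T, T, T]
r7 m[φ1→slip] = [F, T, T, T]
r7 m[φ2→rain] = [T, T, F, F]
r7 m[φ3→sun] = [T, T, T, F]
r7 m[φ4→slip] = [T, T, T, T]
r7 m[φ5→wet] = [F, T, F, F]
r7 m[φ6→slip] = [T, T, F, T]
r7 m[φ7→rain] = [F, T, T, F]
r7 m[wet→φ0] = [F, T, F, F]
r7 m[wet→φ5] = [T, T, T, T]
r7 m[rain→φ0] = [F, T, F, F]
r7 m[rain→φ2] = [F, T, T, F]
r7 m[rain→φ7] = [T, T, F, F]
r7 m[sun→φ0] = [T, T, T, F]
r7 m[sun→φ1] = [F, F, T, F]
r7 m[sun→φ3] = [F, F, T, F]
r7 m[slip→φ1] = [T, T, F, T]
r7 m[slip→φ4] = [F, T, F, T]
r7 m[slip→φ6] = [F, T, T, T]
fixed point reached at round 7
b[sun] = ⊗ incoming = [F, F, T, F]

b[sun] = [F, F, T, F]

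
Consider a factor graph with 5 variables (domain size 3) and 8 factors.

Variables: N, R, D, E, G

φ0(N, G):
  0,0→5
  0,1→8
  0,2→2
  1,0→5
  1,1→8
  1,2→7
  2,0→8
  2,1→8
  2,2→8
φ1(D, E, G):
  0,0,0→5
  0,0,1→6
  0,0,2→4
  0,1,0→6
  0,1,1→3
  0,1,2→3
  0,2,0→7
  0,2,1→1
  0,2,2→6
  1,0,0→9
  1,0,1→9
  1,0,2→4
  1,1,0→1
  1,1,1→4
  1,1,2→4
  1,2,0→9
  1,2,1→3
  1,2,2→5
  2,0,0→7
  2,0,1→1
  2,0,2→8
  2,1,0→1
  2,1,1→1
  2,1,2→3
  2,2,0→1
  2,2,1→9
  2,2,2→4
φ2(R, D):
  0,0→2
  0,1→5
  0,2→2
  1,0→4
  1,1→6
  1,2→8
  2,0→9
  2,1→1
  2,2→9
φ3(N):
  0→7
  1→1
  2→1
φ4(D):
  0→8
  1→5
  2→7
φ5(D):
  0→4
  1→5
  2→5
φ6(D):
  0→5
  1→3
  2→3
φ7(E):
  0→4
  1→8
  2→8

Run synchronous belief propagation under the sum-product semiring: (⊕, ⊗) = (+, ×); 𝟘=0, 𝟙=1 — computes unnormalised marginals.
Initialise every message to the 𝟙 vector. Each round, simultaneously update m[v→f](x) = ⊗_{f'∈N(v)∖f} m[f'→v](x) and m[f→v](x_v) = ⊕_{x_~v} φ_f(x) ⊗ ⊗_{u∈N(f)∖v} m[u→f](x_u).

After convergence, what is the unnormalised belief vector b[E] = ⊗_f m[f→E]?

b[E] = [16977600, 17905320, 29843520]

init: all messages = 𝟙 over 3 values
r1 m[φ0→N] = [15, 20, 24]
r1 m[φ0→G] = [18, 24, 17]
r1 m[φ1→D] = [41, 48, 35]
r1 m[φ1→E] = [53, 26, 45]
r1 m[φ1→G] = [46, 37, 41]
r1 m[φ2→R] = [9, 18, 19]
r1 m[φ2→D] = [15, 12, 19]
r1 m[φ3→N] = [7, 1, 1]
r1 m[φ4→D] = [8, 5, 7]
r1 m[φ5→D] = [4, 5, 5]
r1 m[φ6→D] = [5, 3, 3]
r1 m[φ7→E] = [4, 8, 8]
r1 m[N→φ0] = [1, 1, 1]
r1 m[N→φ3] = [1, 1, 1]
r1 m[R→φ2] = [1, 1, 1]
r1 m[D→φ1] = [1, 1, 1]
r1 m[D→φ2] = [1, 1, 1]
r1 m[D→φ4] = [1, 1, 1]
r1 m[D→φ5] = [1, 1, 1]
r1 m[D→φ6] = [1, 1, 1]
r1 m[E→φ1] = [1, 1, 1]
r1 m[E→φ7] = [1, 1, 1]
r1 m[G→φ0] = [1, 1, 1]
r1 m[G→φ1] = [1, 1, 1]
r2 m[φ0→N] = [15, 20, 24]
r2 m[φ0→G] = [18, 24, 17]
r2 m[φ1→D] = [41, 48, 35]
r2 m[φ1→E] = [53, 26, 45]
r2 m[φ1→G] = [46, 37, 41]
r2 m[φ2→R] = [9, 18, 19]
r2 m[φ2→D] = [15, 12, 19]
r2 m[φ3→N] = [7, 1, 1]
r2 m[φ4→D] = [8, 5, 7]
r2 m[φ5→D] = [4, 5, 5]
r2 m[φ6→D] = [5, 3, 3]
r2 m[φ7→E] = [4, 8, 8]
r2 m[N→φ0] = [7, 1, 1]
r2 m[N→φ3] = [15, 20, 24]
r2 m[R→φ2] = [1, 1, 1]
r2 m[D→φ1] = [2400, 900, 1995]
r2 m[D→φ2] = [6560, 3600, 3675]
r2 m[D→φ4] = [12300, 8640, 9975]
r2 m[D→φ5] = [24600, 8640, 13965]
r2 m[D→φ6] = [19680, 14400, 23275]
r2 m[E→φ1] = [4, 8, 8]
r2 m[E→φ7] = [53, 26, 45]
r2 m[G→φ0] = [46, 37, 41]
r2 m[G→φ1] = [18, 24, 17]
r3 m[φ0→N] = [608, 813, 992]
r3 m[φ0→G] = [48, 72, 29]
r3 m[φ1→D] = [5072, 5792, 4304]
r3 m[φ1→E] = [1696770, 903735, 1494390]
r3 m[φ1→G] = [489780, 384780, 465960]
r3 m[φ2→R] = [38470, 77240, 95715]
r3 m[φ2→D] = [15, 12, 19]
r3 m[φ3→N] = [7, 1, 1]
r3 m[φ4→D] = [8, 5, 7]
r3 m[φ5→D] = [4, 5, 5]
r3 m[φ6→D] = [5, 3, 3]
r3 m[φ7→E] = [4, 8, 8]
r3 m[N→φ0] = [7, 1, 1]
r3 m[N→φ3] = [15, 20, 24]
r3 m[R→φ2] = [1, 1, 1]
r3 m[D→φ1] = [2400, 900, 1995]
r3 m[D→φ2] = [6560, 3600, 3675]
r3 m[D→φ4] = [12300, 8640, 9975]
r3 m[D→φ5] = [24600, 8640, 13965]
r3 m[D→φ6] = [19680, 14400, 23275]
r3 m[E→φ1] = [4, 8, 8]
r3 m[E→φ7] = [53, 26, 45]
r3 m[G→φ0] = [46, 37, 41]
r3 m[G→φ1] = [18, 24, 17]
r4 m[φ0→N] = [608, 813, 992]
r4 m[φ0→G] = [48, 72, 29]
r4 m[φ1→D] = [5072, 5792, 4304]
r4 m[φ1→E] = [1696770, 903735, 1494390]
r4 m[φ1→G] = [489780, 384780, 465960]
r4 m[φ2→R] = [38470, 77240, 95715]
r4 m[φ2→D] = [15, 12, 19]
r4 m[φ3→N] = [7, 1, 1]
r4 m[φ4→D] = [8, 5, 7]
r4 m[φ5→D] = [4, 5, 5]
r4 m[φ6→D] = [5, 3, 3]
r4 m[φ7→E] = [4, 8, 8]
r4 m[N→φ0] = [7, 1, 1]
r4 m[N→φ3] = [608, 813, 992]
r4 m[R→φ2] = [1, 1, 1]
r4 m[D→φ1] = [2400, 900, 1995]
r4 m[D→φ2] = [811520, 434400, 451920]
r4 m[D→φ4] = [1521600, 1042560, 1226640]
r4 m[D→φ5] = [3043200, 1042560, 1717296]
r4 m[D→φ6] = [2434560, 1737600, 2862160]
r4 m[E→φ1] = [4, 8, 8]
r4 m[E→φ7] = [1696770, 903735, 1494390]
r4 m[G→φ0] = [489780, 384780, 465960]
r4 m[G→φ1] = [48, 72, 29]
r5 m[φ0→N] = [6459060, 8788860, 10724160]
r5 m[φ0→G] = [48, 72, 29]
r5 m[φ1→D] = [12536, 14744, 10712]
r5 m[φ1→E] = [4244400, 2238165, 3730440]
r5 m[φ1→G] = [489780, 384780, 465960]
r5 m[φ2→R] = [4698880, 9467840, 11805360]
r5 m[φ2→D] = [15, 12, 19]
r5 m[φ3→N] = [7, 1, 1]
r5 m[φ4→D] = [8, 5, 7]
r5 m[φ5→D] = [4, 5, 5]
r5 m[φ6→D] = [5, 3, 3]
r5 m[φ7→E] = [4, 8, 8]
r5 m[N→φ0] = [7, 1, 1]
r5 m[N→φ3] = [608, 813, 992]
r5 m[R→φ2] = [1, 1, 1]
r5 m[D→φ1] = [2400, 900, 1995]
r5 m[D→φ2] = [811520, 434400, 451920]
r5 m[D→φ4] = [1521600, 1042560, 1226640]
r5 m[D→φ5] = [3043200, 1042560, 1717296]
r5 m[D→φ6] = [2434560, 1737600, 2862160]
r5 m[E→φ1] = [4, 8, 8]
r5 m[E→φ7] = [1696770, 903735, 1494390]
r5 m[G→φ0] = [489780, 384780, 465960]
r5 m[G→φ1] = [48, 72, 29]
r6 m[φ0→N] = [6459060, 8788860, 10724160]
r6 m[φ0→G] = [48, 72, 29]
r6 m[φ1→D] = [12536, 14744, 10712]
r6 m[φ1→E] = [4244400, 2238165, 3730440]
r6 m[φ1→G] = [489780, 384780, 465960]
r6 m[φ2→R] = [4698880, 9467840, 11805360]
r6 m[φ2→D] = [15, 12, 19]
r6 m[φ3→N] = [7, 1, 1]
r6 m[φ4→D] = [8, 5, 7]
r6 m[φ5→D] = [4, 5, 5]
r6 m[φ6→D] = [5, 3, 3]
r6 m[φ7→E] = [4, 8, 8]
r6 m[N→φ0] = [7, 1, 1]
r6 m[N→φ3] = [6459060, 8788860, 10724160]
r6 m[R→φ2] = [1, 1, 1]
r6 m[D→φ1] = [2400, 900, 1995]
r6 m[D→φ2] = [2005760, 1105800, 1124760]
r6 m[D→φ4] = [3760800, 2653920, 3052920]
r6 m[D→φ5] = [7521600, 2653920, 4274088]
r6 m[D→φ6] = [6017280, 4423200, 7123480]
r6 m[E→φ1] = [4, 8, 8]
r6 m[E→φ7] = [4244400, 2238165, 3730440]
r6 m[G→φ0] = [489780, 384780, 465960]
r6 m[G→φ1] = [48, 72, 29]
r7 m[φ0→N] = [6459060, 8788860, 10724160]
r7 m[φ0→G] = [48, 72, 29]
r7 m[φ1→D] = [12536, 14744, 10712]
r7 m[φ1→E] = [4244400, 2238165, 3730440]
r7 m[φ1→G] = [489780, 384780, 465960]
r7 m[φ2→R] = [11790040, 23655920, 29280480]
r7 m[φ2→D] = [15, 12, 19]
r7 m[φ3→N] = [7, 1, 1]
r7 m[φ4→D] = [8, 5, 7]
r7 m[φ5→D] = [4, 5, 5]
r7 m[φ6→D] = [5, 3, 3]
r7 m[φ7→E] = [4, 8, 8]
r7 m[N→φ0] = [7, 1, 1]
r7 m[N→φ3] = [6459060, 8788860, 10724160]
r7 m[R→φ2] = [1, 1, 1]
r7 m[D→φ1] = [2400, 900, 1995]
r7 m[D→φ2] = [2005760, 1105800, 1124760]
r7 m[D→φ4] = [3760800, 2653920, 3052920]
r7 m[D→φ5] = [7521600, 2653920, 4274088]
r7 m[D→φ6] = [6017280, 4423200, 7123480]
r7 m[E→φ1] = [4, 8, 8]
r7 m[E→φ7] = [4244400, 2238165, 3730440]
r7 m[G→φ0] = [489780, 384780, 465960]
r7 m[G→φ1] = [48, 72, 29]
r8 m[φ0→N] = [6459060, 8788860, 10724160]
r8 m[φ0→G] = [48, 72, 29]
r8 m[φ1→D] = [12536, 14744, 10712]
r8 m[φ1→E] = [4244400, 2238165, 3730440]
r8 m[φ1→G] = [489780, 384780, 465960]
r8 m[φ2→R] = [11790040, 23655920, 29280480]
r8 m[φ2→D] = [15, 12, 19]
r8 m[φ3→N] = [7, 1, 1]
r8 m[φ4→D] = [8, 5, 7]
r8 m[φ5→D] = [4, 5, 5]
r8 m[φ6→D] = [5, 3, 3]
r8 m[φ7→E] = [4, 8, 8]
r8 m[N→φ0] = [7, 1, 1]
r8 m[N→φ3] = [6459060, 8788860, 10724160]
r8 m[R→φ2] = [1, 1, 1]
r8 m[D→φ1] = [2400, 900, 1995]
r8 m[D→φ2] = [2005760, 1105800, 1124760]
r8 m[D→φ4] = [3760800, 2653920, 3052920]
r8 m[D→φ5] = [7521600, 2653920, 4274088]
r8 m[D→φ6] = [6017280, 4423200, 7123480]
r8 m[E→φ1] = [4, 8, 8]
r8 m[E→φ7] = [4244400, 2238165, 3730440]
r8 m[G→φ0] = [489780, 384780, 465960]
r8 m[G→φ1] = [48, 72, 29]
fixed point reached at round 8
b[E] = ⊗ incoming = [16977600, 17905320, 29843520]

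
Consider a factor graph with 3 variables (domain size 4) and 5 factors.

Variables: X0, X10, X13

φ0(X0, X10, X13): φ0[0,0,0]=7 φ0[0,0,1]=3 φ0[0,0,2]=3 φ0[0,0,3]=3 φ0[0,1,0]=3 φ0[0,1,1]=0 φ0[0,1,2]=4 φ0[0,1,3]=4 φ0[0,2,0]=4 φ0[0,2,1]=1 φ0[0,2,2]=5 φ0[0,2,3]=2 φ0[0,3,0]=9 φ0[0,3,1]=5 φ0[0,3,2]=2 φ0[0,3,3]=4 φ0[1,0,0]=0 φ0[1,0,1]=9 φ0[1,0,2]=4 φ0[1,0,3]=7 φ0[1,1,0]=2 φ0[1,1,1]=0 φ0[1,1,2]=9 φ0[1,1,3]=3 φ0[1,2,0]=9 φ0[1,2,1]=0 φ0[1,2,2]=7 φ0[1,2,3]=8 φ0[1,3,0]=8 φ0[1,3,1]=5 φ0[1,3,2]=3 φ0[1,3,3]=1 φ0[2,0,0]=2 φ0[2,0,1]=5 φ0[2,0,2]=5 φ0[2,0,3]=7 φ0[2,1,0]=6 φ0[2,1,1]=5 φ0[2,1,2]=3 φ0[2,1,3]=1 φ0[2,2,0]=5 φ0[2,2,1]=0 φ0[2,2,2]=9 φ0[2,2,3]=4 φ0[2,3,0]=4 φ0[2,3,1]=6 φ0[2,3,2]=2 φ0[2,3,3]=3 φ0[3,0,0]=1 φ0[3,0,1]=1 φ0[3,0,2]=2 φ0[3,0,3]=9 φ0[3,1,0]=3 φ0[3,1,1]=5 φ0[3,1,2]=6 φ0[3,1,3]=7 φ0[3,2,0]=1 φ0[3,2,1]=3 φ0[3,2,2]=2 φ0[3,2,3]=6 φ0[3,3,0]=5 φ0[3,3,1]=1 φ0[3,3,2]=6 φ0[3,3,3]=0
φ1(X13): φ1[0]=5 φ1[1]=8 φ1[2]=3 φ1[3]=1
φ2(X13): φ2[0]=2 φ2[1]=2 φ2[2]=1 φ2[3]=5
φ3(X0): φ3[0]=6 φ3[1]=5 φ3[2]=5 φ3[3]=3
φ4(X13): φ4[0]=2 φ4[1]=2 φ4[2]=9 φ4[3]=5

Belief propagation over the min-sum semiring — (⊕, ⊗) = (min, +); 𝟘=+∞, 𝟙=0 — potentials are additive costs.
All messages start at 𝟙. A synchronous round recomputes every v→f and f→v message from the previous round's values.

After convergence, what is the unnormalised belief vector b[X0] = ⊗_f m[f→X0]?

init: all messages = 𝟙 over 4 values
r1 m[φ0→X0] = [0, 0, 0, 0]
r1 m[φ0→X10] = [0, 0, 0, 0]
r1 m[φ0→X13] = [0, 0, 2, 0]
r1 m[φ1→X13] = [5, 8, 3, 1]
r1 m[φ2→X13] = [2, 2, 1, 5]
r1 m[φ3→X0] = [6, 5, 5, 3]
r1 m[φ4→X13] = [2, 2, 9, 5]
r1 m[X0→φ0] = [0, 0, 0, 0]
r1 m[X0→φ3] = [0, 0, 0, 0]
r1 m[X10→φ0] = [0, 0, 0, 0]
r1 m[X13→φ0] = [0, 0, 0, 0]
r1 m[X13→φ1] = [0, 0, 0, 0]
r1 m[X13→φ2] = [0, 0, 0, 0]
r1 m[X13→φ4] = [0, 0, 0, 0]
r2 m[φ0→X0] = [0, 0, 0, 0]
r2 m[φ0→X10] = [0, 0, 0, 0]
r2 m[φ0→X13] = [0, 0, 2, 0]
r2 m[φ1→X13] = [5, 8, 3, 1]
r2 m[φ2→X13] = [2, 2, 1, 5]
r2 m[φ3→X0] = [6, 5, 5, 3]
r2 m[φ4→X13] = [2, 2, 9, 5]
r2 m[X0→φ0] = [6, 5, 5, 3]
r2 m[X0→φ3] = [0, 0, 0, 0]
r2 m[X10→φ0] = [0, 0, 0, 0]
r2 m[X13→φ0] = [9, 12, 13, 11]
r2 m[X13→φ1] = [4, 4, 12, 10]
r2 m[X13→φ2] = [7, 10, 14, 6]
r2 m[X13→φ4] = [7, 10, 6, 6]
r3 m[φ0→X0] = [12, 9, 11, 10]
r3 m[φ0→X10] = [13, 15, 13, 14]
r3 m[φ0→X13] = [4, 4, 5, 3]
r3 m[φ1→X13] = [5, 8, 3, 1]
r3 m[φ2→X13] = [2, 2, 1, 5]
r3 m[φ3→X0] = [6, 5, 5, 3]
r3 m[φ4→X13] = [2, 2, 9, 5]
r3 m[X0→φ0] = [6, 5, 5, 3]
r3 m[X0→φ3] = [0, 0, 0, 0]
r3 m[X10→φ0] = [0, 0, 0, 0]
r3 m[X13→φ0] = [9, 12, 13, 11]
r3 m[X13→φ1] = [4, 4, 12, 10]
r3 m[X13→φ2] = [7, 10, 14, 6]
r3 m[X13→φ4] = [7, 10, 6, 6]
r4 m[φ0→X0] = [12, 9, 11, 10]
r4 m[φ0→X10] = [13, 15, 13, 14]
r4 m[φ0→X13] = [4, 4, 5, 3]
r4 m[φ1→X13] = [5, 8, 3, 1]
r4 m[φ2→X13] = [2, 2, 1, 5]
r4 m[φ3→X0] = [6, 5, 5, 3]
r4 m[φ4→X13] = [2, 2, 9, 5]
r4 m[X0→φ0] = [6, 5, 5, 3]
r4 m[X0→φ3] = [12, 9, 11, 10]
r4 m[X10→φ0] = [0, 0, 0, 0]
r4 m[X13→φ0] = [9, 12, 13, 11]
r4 m[X13→φ1] = [8, 8, 15, 13]
r4 m[X13→φ2] = [11, 14, 17, 9]
r4 m[X13→φ4] = [11, 14, 9, 9]
r5 m[φ0→X0] = [12, 9, 11, 10]
r5 m[φ0→X10] = [13, 15, 13, 14]
r5 m[φ0→X13] = [4, 4, 5, 3]
r5 m[φ1→X13] = [5, 8, 3, 1]
r5 m[φ2→X13] = [2, 2, 1, 5]
r5 m[φ3→X0] = [6, 5, 5, 3]
r5 m[φ4→X13] = [2, 2, 9, 5]
r5 m[X0→φ0] = [6, 5, 5, 3]
r5 m[X0→φ3] = [12, 9, 11, 10]
r5 m[X10→φ0] = [0, 0, 0, 0]
r5 m[X13→φ0] = [9, 12, 13, 11]
r5 m[X13→φ1] = [8, 8, 15, 13]
r5 m[X13→φ2] = [11, 14, 17, 9]
r5 m[X13→φ4] = [11, 14, 9, 9]
fixed point reached at round 5
b[X0] = ⊗ incoming = [18, 14, 16, 13]

b[X0] = [18, 14, 16, 13]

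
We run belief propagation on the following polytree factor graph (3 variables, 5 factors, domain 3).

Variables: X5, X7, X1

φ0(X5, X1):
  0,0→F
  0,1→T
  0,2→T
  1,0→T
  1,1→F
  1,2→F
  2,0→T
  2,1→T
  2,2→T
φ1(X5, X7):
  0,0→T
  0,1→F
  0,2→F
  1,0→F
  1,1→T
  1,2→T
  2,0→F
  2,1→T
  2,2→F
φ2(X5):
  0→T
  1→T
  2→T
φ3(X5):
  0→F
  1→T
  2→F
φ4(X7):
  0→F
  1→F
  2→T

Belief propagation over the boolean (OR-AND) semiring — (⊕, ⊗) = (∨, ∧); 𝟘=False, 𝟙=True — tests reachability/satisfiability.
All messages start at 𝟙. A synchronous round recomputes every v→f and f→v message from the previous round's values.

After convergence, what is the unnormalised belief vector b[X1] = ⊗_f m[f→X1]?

b[X1] = [T, F, F]

init: all messages = 𝟙 over 3 values
r1 m[φ0→X5] = [T, T, T]
r1 m[φ0→X1] = [T, T, T]
r1 m[φ1→X5] = [T, T, T]
r1 m[φ1→X7] = [T, T, T]
r1 m[φ2→X5] = [T, T, T]
r1 m[φ3→X5] = [F, T, F]
r1 m[φ4→X7] = [F, F, T]
r1 m[X5→φ0] = [T, T, T]
r1 m[X5→φ1] = [T, T, T]
r1 m[X5→φ2] = [T, T, T]
r1 m[X5→φ3] = [T, T, T]
r1 m[X7→φ1] = [T, T, T]
r1 m[X7→φ4] = [T, T, T]
r1 m[X1→φ0] = [T, T, T]
r2 m[φ0→X5] = [T, T, T]
r2 m[φ0→X1] = [T, T, T]
r2 m[φ1→X5] = [T, T, T]
r2 m[φ1→X7] = [T, T, T]
r2 m[φ2→X5] = [T, T, T]
r2 m[φ3→X5] = [F, T, F]
r2 m[φ4→X7] = [F, F, T]
r2 m[X5→φ0] = [F, T, F]
r2 m[X5→φ1] = [F, T, F]
r2 m[X5→φ2] = [F, T, F]
r2 m[X5→φ3] = [T, T, T]
r2 m[X7→φ1] = [F, F, T]
r2 m[X7→φ4] = [T, T, T]
r2 m[X1→φ0] = [T, T, T]
r3 m[φ0→X5] = [T, T, T]
r3 m[φ0→X1] = [T, F, F]
r3 m[φ1→X5] = [F, T, F]
r3 m[φ1→X7] = [F, T, T]
r3 m[φ2→X5] = [T, T, T]
r3 m[φ3→X5] = [F, T, F]
r3 m[φ4→X7] = [F, F, T]
r3 m[X5→φ0] = [F, T, F]
r3 m[X5→φ1] = [F, T, F]
r3 m[X5→φ2] = [F, T, F]
r3 m[X5→φ3] = [T, T, T]
r3 m[X7→φ1] = [F, F, T]
r3 m[X7→φ4] = [T, T, T]
r3 m[X1→φ0] = [T, T, T]
r4 m[φ0→X5] = [T, T, T]
r4 m[φ0→X1] = [T, F, F]
r4 m[φ1→X5] = [F, T, F]
r4 m[φ1→X7] = [F, T, T]
r4 m[φ2→X5] = [T, T, T]
r4 m[φ3→X5] = [F, T, F]
r4 m[φ4→X7] = [F, F, T]
r4 m[X5→φ0] = [F, T, F]
r4 m[X5→φ1] = [F, T, F]
r4 m[X5→φ2] = [F, T, F]
r4 m[X5→φ3] = [F, T, F]
r4 m[X7→φ1] = [F, F, T]
r4 m[X7→φ4] = [F, T, T]
r4 m[X1→φ0] = [T, T, T]
r5 m[φ0→X5] = [T, T, T]
r5 m[φ0→X1] = [T, F, F]
r5 m[φ1→X5] = [F, T, F]
r5 m[φ1→X7] = [F, T, T]
r5 m[φ2→X5] = [T, T, T]
r5 m[φ3→X5] = [F, T, F]
r5 m[φ4→X7] = [F, F, T]
r5 m[X5→φ0] = [F, T, F]
r5 m[X5→φ1] = [F, T, F]
r5 m[X5→φ2] = [F, T, F]
r5 m[X5→φ3] = [F, T, F]
r5 m[X7→φ1] = [F, F, T]
r5 m[X7→φ4] = [F, T, T]
r5 m[X1→φ0] = [T, T, T]
fixed point reached at round 5
b[X1] = ⊗ incoming = [T, F, F]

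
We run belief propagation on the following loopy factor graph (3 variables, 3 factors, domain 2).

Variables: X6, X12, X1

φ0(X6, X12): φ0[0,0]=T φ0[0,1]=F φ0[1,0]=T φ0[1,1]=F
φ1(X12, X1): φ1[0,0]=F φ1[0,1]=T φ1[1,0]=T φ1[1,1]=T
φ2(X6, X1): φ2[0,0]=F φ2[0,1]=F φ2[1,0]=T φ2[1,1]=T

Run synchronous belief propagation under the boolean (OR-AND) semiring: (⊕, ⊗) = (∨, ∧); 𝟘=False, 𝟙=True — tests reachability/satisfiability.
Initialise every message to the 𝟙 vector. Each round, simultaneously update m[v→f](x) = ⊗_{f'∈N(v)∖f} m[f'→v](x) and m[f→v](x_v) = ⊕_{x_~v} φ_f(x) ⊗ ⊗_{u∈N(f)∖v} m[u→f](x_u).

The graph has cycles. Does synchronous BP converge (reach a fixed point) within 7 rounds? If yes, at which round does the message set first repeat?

CONVERGED at round 5

init: all messages = 𝟙 over 2 values
r1 m[φ0→X6] = [T, T]
r1 m[φ0→X12] = [T, F]
r1 m[φ1→X12] = [T, T]
r1 m[φ1→X1] = [T, T]
r1 m[φ2→X6] = [F, T]
r1 m[φ2→X1] = [T, T]
r1 m[X6→φ0] = [T, T]
r1 m[X6→φ2] = [T, T]
r1 m[X12→φ0] = [T, T]
r1 m[X12→φ1] = [T, T]
r1 m[X1→φ1] = [T, T]
r1 m[X1→φ2] = [T, T]
r2 m[φ0→X6] = [T, T]
r2 m[φ0→X12] = [T, F]
r2 m[φ1→X12] = [T, T]
r2 m[φ1→X1] = [T, T]
r2 m[φ2→X6] = [F, T]
r2 m[φ2→X1] = [T, T]
r2 m[X6→φ0] = [F, T]
r2 m[X6→φ2] = [T, T]
r2 m[X12→φ0] = [T, T]
r2 m[X12→φ1] = [T, F]
r2 m[X1→φ1] = [T, T]
r2 m[X1→φ2] = [T, T]
r3 m[φ0→X6] = [T, T]
r3 m[φ0→X12] = [T, F]
r3 m[φ1→X12] = [T, T]
r3 m[φ1→X1] = [F, T]
r3 m[φ2→X6] = [F, T]
r3 m[φ2→X1] = [T, T]
r3 m[X6→φ0] = [F, T]
r3 m[X6→φ2] = [T, T]
r3 m[X12→φ0] = [T, T]
r3 m[X12→φ1] = [T, F]
r3 m[X1→φ1] = [T, T]
r3 m[X1→φ2] = [T, T]
r4 m[φ0→X6] = [T, T]
r4 m[φ0→X12] = [T, F]
r4 m[φ1→X12] = [T, T]
r4 m[φ1→X1] = [F, T]
r4 m[φ2→X6] = [F, T]
r4 m[φ2→X1] = [T, T]
r4 m[X6→φ0] = [F, T]
r4 m[X6→φ2] = [T, T]
r4 m[X12→φ0] = [T, T]
r4 m[X12→φ1] = [T, F]
r4 m[X1→φ1] = [T, T]
r4 m[X1→φ2] = [F, T]
r5 m[φ0→X6] = [T, T]
r5 m[φ0→X12] = [T, F]
r5 m[φ1→X12] = [T, T]
r5 m[φ1→X1] = [F, T]
r5 m[φ2→X6] = [F, T]
r5 m[φ2→X1] = [T, T]
r5 m[X6→φ0] = [F, T]
r5 m[X6→φ2] = [T, T]
r5 m[X12→φ0] = [T, T]
r5 m[X12→φ1] = [T, F]
r5 m[X1→φ1] = [T, T]
r5 m[X1→φ2] = [F, T]
fixed point reached at round 5
messages reach a fixed point at round 5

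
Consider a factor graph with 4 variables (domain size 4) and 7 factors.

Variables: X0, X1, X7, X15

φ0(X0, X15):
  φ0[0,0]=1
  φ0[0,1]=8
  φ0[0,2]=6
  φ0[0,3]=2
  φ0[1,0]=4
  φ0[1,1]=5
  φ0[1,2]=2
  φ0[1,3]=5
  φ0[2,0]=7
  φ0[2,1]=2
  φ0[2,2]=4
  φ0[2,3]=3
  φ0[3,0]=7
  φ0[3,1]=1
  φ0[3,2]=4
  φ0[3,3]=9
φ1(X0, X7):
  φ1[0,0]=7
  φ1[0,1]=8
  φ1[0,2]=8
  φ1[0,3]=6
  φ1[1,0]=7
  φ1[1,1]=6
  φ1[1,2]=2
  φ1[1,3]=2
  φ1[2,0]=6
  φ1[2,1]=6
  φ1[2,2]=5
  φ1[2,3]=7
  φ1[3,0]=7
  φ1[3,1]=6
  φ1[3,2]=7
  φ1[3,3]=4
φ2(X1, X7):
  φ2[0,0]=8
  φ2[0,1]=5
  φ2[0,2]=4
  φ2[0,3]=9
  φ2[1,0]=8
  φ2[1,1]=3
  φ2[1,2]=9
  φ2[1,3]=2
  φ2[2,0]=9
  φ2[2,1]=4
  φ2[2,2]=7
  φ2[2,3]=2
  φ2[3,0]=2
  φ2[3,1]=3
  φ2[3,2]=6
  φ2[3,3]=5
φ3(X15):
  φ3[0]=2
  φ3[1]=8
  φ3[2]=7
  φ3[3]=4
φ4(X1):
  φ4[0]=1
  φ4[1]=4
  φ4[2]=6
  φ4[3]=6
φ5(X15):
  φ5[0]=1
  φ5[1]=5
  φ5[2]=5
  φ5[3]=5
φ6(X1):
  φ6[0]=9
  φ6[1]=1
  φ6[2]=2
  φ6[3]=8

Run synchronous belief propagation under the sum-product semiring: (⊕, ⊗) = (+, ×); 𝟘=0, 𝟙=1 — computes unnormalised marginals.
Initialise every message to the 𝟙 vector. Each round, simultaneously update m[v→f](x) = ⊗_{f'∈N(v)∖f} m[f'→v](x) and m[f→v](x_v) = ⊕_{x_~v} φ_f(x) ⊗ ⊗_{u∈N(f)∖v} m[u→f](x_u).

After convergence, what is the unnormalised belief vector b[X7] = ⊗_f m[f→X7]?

init: all messages = 𝟙 over 4 values
r1 m[φ0→X0] = [17, 16, 16, 21]
r1 m[φ0→X15] = [19, 16, 16, 19]
r1 m[φ1→X0] = [29, 17, 24, 24]
r1 m[φ1→X7] = [27, 26, 22, 19]
r1 m[φ2→X1] = [26, 22, 22, 16]
r1 m[φ2→X7] = [27, 15, 26, 18]
r1 m[φ3→X15] = [2, 8, 7, 4]
r1 m[φ4→X1] = [1, 4, 6, 6]
r1 m[φ5→X15] = [1, 5, 5, 5]
r1 m[φ6→X1] = [9, 1, 2, 8]
r1 m[X0→φ0] = [1, 1, 1, 1]
r1 m[X0→φ1] = [1, 1, 1, 1]
r1 m[X1→φ2] = [1, 1, 1, 1]
r1 m[X1→φ4] = [1, 1, 1, 1]
r1 m[X1→φ6] = [1, 1, 1, 1]
r1 m[X7→φ1] = [1, 1, 1, 1]
r1 m[X7→φ2] = [1, 1, 1, 1]
r1 m[X15→φ0] = [1, 1, 1, 1]
r1 m[X15→φ3] = [1, 1, 1, 1]
r1 m[X15→φ5] = [1, 1, 1, 1]
r2 m[φ0→X0] = [17, 16, 16, 21]
r2 m[φ0→X15] = [19, 16, 16, 19]
r2 m[φ1→X0] = [29, 17, 24, 24]
r2 m[φ1→X7] = [27, 26, 22, 19]
r2 m[φ2→X1] = [26, 22, 22, 16]
r2 m[φ2→X7] = [27, 15, 26, 18]
r2 m[φ3→X15] = [2, 8, 7, 4]
r2 m[φ4→X1] = [1, 4, 6, 6]
r2 m[φ5→X15] = [1, 5, 5, 5]
r2 m[φ6→X1] = [9, 1, 2, 8]
r2 m[X0→φ0] = [29, 17, 24, 24]
r2 m[X0→φ1] = [17, 16, 16, 21]
r2 m[X1→φ2] = [9, 4, 12, 48]
r2 m[X1→φ4] = [234, 22, 44, 128]
r2 m[X1→φ6] = [26, 88, 132, 96]
r2 m[X7→φ1] = [27, 15, 26, 18]
r2 m[X7→φ2] = [27, 26, 22, 19]
r2 m[X15→φ0] = [2, 40, 35, 20]
r2 m[X15→φ3] = [19, 80, 80, 95]
r2 m[X15→φ5] = [38, 128, 112, 76]
r3 m[φ0→X0] = [572, 378, 294, 374]
r3 m[φ0→X15] = [433, 389, 400, 431]
r3 m[φ1→X0] = [625, 367, 508, 533]
r3 m[φ1→X7] = [474, 454, 395, 330]
r3 m[φ2→X1] = [605, 530, 539, 359]
r3 m[φ2→X7] = [308, 249, 444, 353]
r3 m[φ3→X15] = [2, 8, 7, 4]
r3 m[φ4→X1] = [1, 4, 6, 6]
r3 m[φ5→X15] = [1, 5, 5, 5]
r3 m[φ6→X1] = [9, 1, 2, 8]
r3 m[X0→φ0] = [29, 17, 24, 24]
r3 m[X0→φ1] = [17, 16, 16, 21]
r3 m[X1→φ2] = [9, 4, 12, 48]
r3 m[X1→φ4] = [234, 22, 44, 128]
r3 m[X1→φ6] = [26, 88, 132, 96]
r3 m[X7→φ1] = [27, 15, 26, 18]
r3 m[X7→φ2] = [27, 26, 22, 19]
r3 m[X15→φ0] = [2, 40, 35, 20]
r3 m[X15→φ3] = [19, 80, 80, 95]
r3 m[X15→φ5] = [38, 128, 112, 76]
r4 m[φ0→X0] = [572, 378, 294, 374]
r4 m[φ0→X15] = [433, 389, 400, 431]
r4 m[φ1→X0] = [625, 367, 508, 533]
r4 m[φ1→X7] = [474, 454, 395, 330]
r4 m[φ2→X1] = [605, 530, 539, 359]
r4 m[φ2→X7] = [308, 249, 444, 353]
r4 m[φ3→X15] = [2, 8, 7, 4]
r4 m[φ4→X1] = [1, 4, 6, 6]
r4 m[φ5→X15] = [1, 5, 5, 5]
r4 m[φ6→X1] = [9, 1, 2, 8]
r4 m[X0→φ0] = [625, 367, 508, 533]
r4 m[X0→φ1] = [572, 378, 294, 374]
r4 m[X1→φ2] = [9, 4, 12, 48]
r4 m[X1→φ4] = [5445, 530, 1078, 2872]
r4 m[X1→φ6] = [605, 2120, 3234, 2154]
r4 m[X7→φ1] = [308, 249, 444, 353]
r4 m[X7→φ2] = [474, 454, 395, 330]
r4 m[X15→φ0] = [2, 40, 35, 20]
r4 m[X15→φ3] = [433, 1945, 2000, 2155]
r4 m[X15→φ5] = [866, 3112, 2800, 1724]
r5 m[φ0→X0] = [572, 378, 294, 374]
r5 m[φ0→X15] = [9380, 8384, 8648, 9406]
r5 m[φ1→X0] = [9818, 5244, 8033, 8170]
r5 m[φ1→X7] = [11032, 10852, 9420, 7742]
r5 m[φ2→X1] = [10612, 9369, 9507, 6330]
r5 m[φ2→X7] = [308, 249, 444, 353]
r5 m[φ3→X15] = [2, 8, 7, 4]
r5 m[φ4→X1] = [1, 4, 6, 6]
r5 m[φ5→X15] = [1, 5, 5, 5]
r5 m[φ6→X1] = [9, 1, 2, 8]
r5 m[X0→φ0] = [625, 367, 508, 533]
r5 m[X0→φ1] = [572, 378, 294, 374]
r5 m[X1→φ2] = [9, 4, 12, 48]
r5 m[X1→φ4] = [5445, 530, 1078, 2872]
r5 m[X1→φ6] = [605, 2120, 3234, 2154]
r5 m[X7→φ1] = [308, 249, 444, 353]
r5 m[X7→φ2] = [474, 454, 395, 330]
r5 m[X15→φ0] = [2, 40, 35, 20]
r5 m[X15→φ3] = [433, 1945, 2000, 2155]
r5 m[X15→φ5] = [866, 3112, 2800, 1724]
r6 m[φ0→X0] = [572, 378, 294, 374]
r6 m[φ0→X15] = [9380, 8384, 8648, 9406]
r6 m[φ1→X0] = [9818, 5244, 8033, 8170]
r6 m[φ1→X7] = [11032, 10852, 9420, 7742]
r6 m[φ2→X1] = [10612, 9369, 9507, 6330]
r6 m[φ2→X7] = [308, 249, 444, 353]
r6 m[φ3→X15] = [2, 8, 7, 4]
r6 m[φ4→X1] = [1, 4, 6, 6]
r6 m[φ5→X15] = [1, 5, 5, 5]
r6 m[φ6→X1] = [9, 1, 2, 8]
r6 m[X0→φ0] = [9818, 5244, 8033, 8170]
r6 m[X0→φ1] = [572, 378, 294, 374]
r6 m[X1→φ2] = [9, 4, 12, 48]
r6 m[X1→φ4] = [95508, 9369, 19014, 50640]
r6 m[X1→φ6] = [10612, 37476, 57042, 37980]
r6 m[X7→φ1] = [308, 249, 444, 353]
r6 m[X7→φ2] = [11032, 10852, 9420, 7742]
r6 m[X15→φ0] = [2, 40, 35, 20]
r6 m[X15→φ3] = [9380, 41920, 43240, 47030]
r6 m[X15→φ5] = [18760, 67072, 60536, 37624]
r7 m[φ0→X0] = [572, 378, 294, 374]
r7 m[φ0→X15] = [144215, 129000, 134208, 143485]
r7 m[φ1→X0] = [9818, 5244, 8033, 8170]
r7 m[φ1→X7] = [11032, 10852, 9420, 7742]
r7 m[φ2→X1] = [249874, 221076, 224120, 149850]
r7 m[φ2→X7] = [308, 249, 444, 353]
r7 m[φ3→X15] = [2, 8, 7, 4]
r7 m[φ4→X1] = [1, 4, 6, 6]
r7 m[φ5→X15] = [1, 5, 5, 5]
r7 m[φ6→X1] = [9, 1, 2, 8]
r7 m[X0→φ0] = [9818, 5244, 8033, 8170]
r7 m[X0→φ1] = [572, 378, 294, 374]
r7 m[X1→φ2] = [9, 4, 12, 48]
r7 m[X1→φ4] = [95508, 9369, 19014, 50640]
r7 m[X1→φ6] = [10612, 37476, 57042, 37980]
r7 m[X7→φ1] = [308, 249, 444, 353]
r7 m[X7→φ2] = [11032, 10852, 9420, 7742]
r7 m[X15→φ0] = [2, 40, 35, 20]
r7 m[X15→φ3] = [9380, 41920, 43240, 47030]
r7 m[X15→φ5] = [18760, 67072, 60536, 37624]
r8 m[φ0→X0] = [572, 378, 294, 374]
r8 m[φ0→X15] = [144215, 129000, 134208, 143485]
r8 m[φ1→X0] = [9818, 5244, 8033, 8170]
r8 m[φ1→X7] = [11032, 10852, 9420, 7742]
r8 m[φ2→X1] = [249874, 221076, 224120, 149850]
r8 m[φ2→X7] = [308, 249, 444, 353]
r8 m[φ3→X15] = [2, 8, 7, 4]
r8 m[φ4→X1] = [1, 4, 6, 6]
r8 m[φ5→X15] = [1, 5, 5, 5]
r8 m[φ6→X1] = [9, 1, 2, 8]
r8 m[X0→φ0] = [9818, 5244, 8033, 8170]
r8 m[X0→φ1] = [572, 378, 294, 374]
r8 m[X1→φ2] = [9, 4, 12, 48]
r8 m[X1→φ4] = [2248866, 221076, 448240, 1198800]
r8 m[X1→φ6] = [249874, 884304, 1344720, 899100]
r8 m[X7→φ1] = [308, 249, 444, 353]
r8 m[X7→φ2] = [11032, 10852, 9420, 7742]
r8 m[X15→φ0] = [2, 40, 35, 20]
r8 m[X15→φ3] = [144215, 645000, 671040, 717425]
r8 m[X15→φ5] = [288430, 1032000, 939456, 573940]
r9 m[φ0→X0] = [572, 378, 294, 374]
r9 m[φ0→X15] = [144215, 129000, 134208, 143485]
r9 m[φ1→X0] = [9818, 5244, 8033, 8170]
r9 m[φ1→X7] = [11032, 10852, 9420, 7742]
r9 m[φ2→X1] = [249874, 221076, 224120, 149850]
r9 m[φ2→X7] = [308, 249, 444, 353]
r9 m[φ3→X15] = [2, 8, 7, 4]
r9 m[φ4→X1] = [1, 4, 6, 6]
r9 m[φ5→X15] = [1, 5, 5, 5]
r9 m[φ6→X1] = [9, 1, 2, 8]
r9 m[X0→φ0] = [9818, 5244, 8033, 8170]
r9 m[X0→φ1] = [572, 378, 294, 374]
r9 m[X1→φ2] = [9, 4, 12, 48]
r9 m[X1→φ4] = [2248866, 221076, 448240, 1198800]
r9 m[X1→φ6] = [249874, 884304, 1344720, 899100]
r9 m[X7→φ1] = [308, 249, 444, 353]
r9 m[X7→φ2] = [11032, 10852, 9420, 7742]
r9 m[X15→φ0] = [2, 40, 35, 20]
r9 m[X15→φ3] = [144215, 645000, 671040, 717425]
r9 m[X15→φ5] = [288430, 1032000, 939456, 573940]
fixed point reached at round 9
b[X7] = ⊗ incoming = [3397856, 2702148, 4182480, 2732926]

b[X7] = [3397856, 2702148, 4182480, 2732926]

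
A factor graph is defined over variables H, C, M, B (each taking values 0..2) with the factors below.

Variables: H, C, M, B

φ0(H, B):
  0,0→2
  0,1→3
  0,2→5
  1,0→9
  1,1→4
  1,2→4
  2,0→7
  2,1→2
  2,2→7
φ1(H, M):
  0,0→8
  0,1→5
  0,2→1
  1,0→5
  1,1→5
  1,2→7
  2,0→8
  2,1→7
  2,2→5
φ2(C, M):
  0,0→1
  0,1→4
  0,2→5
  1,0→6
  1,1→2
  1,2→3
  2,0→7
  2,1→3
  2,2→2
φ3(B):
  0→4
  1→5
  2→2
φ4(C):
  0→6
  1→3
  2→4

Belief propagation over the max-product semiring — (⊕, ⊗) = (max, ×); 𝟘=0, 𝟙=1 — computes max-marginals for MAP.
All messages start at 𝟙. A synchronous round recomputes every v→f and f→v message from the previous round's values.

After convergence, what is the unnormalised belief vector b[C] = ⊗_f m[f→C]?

init: all messages = 𝟙 over 3 values
r1 m[φ0→H] = [5, 9, 7]
r1 m[φ0→B] = [9, 4, 7]
r1 m[φ1→H] = [8, 7, 8]
r1 m[φ1→M] = [8, 7, 7]
r1 m[φ2→C] = [5, 6, 7]
r1 m[φ2→M] = [7, 4, 5]
r1 m[φ3→B] = [4, 5, 2]
r1 m[φ4→C] = [6, 3, 4]
r1 m[H→φ0] = [1, 1, 1]
r1 m[H→φ1] = [1, 1, 1]
r1 m[C→φ2] = [1, 1, 1]
r1 m[C→φ4] = [1, 1, 1]
r1 m[M→φ1] = [1, 1, 1]
r1 m[M→φ2] = [1, 1, 1]
r1 m[B→φ0] = [1, 1, 1]
r1 m[B→φ3] = [1, 1, 1]
r2 m[φ0→H] = [5, 9, 7]
r2 m[φ0→B] = [9, 4, 7]
r2 m[φ1→H] = [8, 7, 8]
r2 m[φ1→M] = [8, 7, 7]
r2 m[φ2→C] = [5, 6, 7]
r2 m[φ2→M] = [7, 4, 5]
r2 m[φ3→B] = [4, 5, 2]
r2 m[φ4→C] = [6, 3, 4]
r2 m[H→φ0] = [8, 7, 8]
r2 m[H→φ1] = [5, 9, 7]
r2 m[C→φ2] = [6, 3, 4]
r2 m[C→φ4] = [5, 6, 7]
r2 m[M→φ1] = [7, 4, 5]
r2 m[M→φ2] = [8, 7, 7]
r2 m[B→φ0] = [4, 5, 2]
r2 m[B→φ3] = [9, 4, 7]
r3 m[φ0→H] = [15, 36, 28]
r3 m[φ0→B] = [63, 28, 56]
r3 m[φ1→H] = [56, 35, 56]
r3 m[φ1→M] = [56, 49, 63]
r3 m[φ2→C] = [35, 48, 56]
r3 m[φ2→M] = [28, 24, 30]
r3 m[φ3→B] = [4, 5, 2]
r3 m[φ4→C] = [6, 3, 4]
r3 m[H→φ0] = [8, 7, 8]
r3 m[H→φ1] = [5, 9, 7]
r3 m[C→φ2] = [6, 3, 4]
r3 m[C→φ4] = [5, 6, 7]
r3 m[M→φ1] = [7, 4, 5]
r3 m[M→φ2] = [8, 7, 7]
r3 m[B→φ0] = [4, 5, 2]
r3 m[B→φ3] = [9, 4, 7]
r4 m[φ0→H] = [15, 36, 28]
r4 m[φ0→B] = [63, 28, 56]
r4 m[φ1→H] = [56, 35, 56]
r4 m[φ1→M] = [56, 49, 63]
r4 m[φ2→C] = [35, 48, 56]
r4 m[φ2→M] = [28, 24, 30]
r4 m[φ3→B] = [4, 5, 2]
r4 m[φ4→C] = [6, 3, 4]
r4 m[H→φ0] = [56, 35, 56]
r4 m[H→φ1] = [15, 36, 28]
r4 m[C→φ2] = [6, 3, 4]
r4 m[C→φ4] = [35, 48, 56]
r4 m[M→φ1] = [28, 24, 30]
r4 m[M→φ2] = [56, 49, 63]
r4 m[B→φ0] = [4, 5, 2]
r4 m[B→φ3] = [63, 28, 56]
r5 m[φ0→H] = [15, 36, 28]
r5 m[φ0→B] = [392, 168, 392]
r5 m[φ1→H] = [224, 210, 224]
r5 m[φ1→M] = [224, 196, 252]
r5 m[φ2→C] = [315, 336, 392]
r5 m[φ2→M] = [28, 24, 30]
r5 m[φ3→B] = [4, 5, 2]
r5 m[φ4→C] = [6, 3, 4]
r5 m[H→φ0] = [56, 35, 56]
r5 m[H→φ1] = [15, 36, 28]
r5 m[C→φ2] = [6, 3, 4]
r5 m[C→φ4] = [35, 48, 56]
r5 m[M→φ1] = [28, 24, 30]
r5 m[M→φ2] = [56, 49, 63]
r5 m[B→φ0] = [4, 5, 2]
r5 m[B→φ3] = [63, 28, 56]
r6 m[φ0→H] = [15, 36, 28]
r6 m[φ0→B] = [392, 168, 392]
r6 m[φ1→H] = [224, 210, 224]
r6 m[φ1→M] = [224, 196, 252]
r6 m[φ2→C] = [315, 336, 392]
r6 m[φ2→M] = [28, 24, 30]
r6 m[φ3→B] = [4, 5, 2]
r6 m[φ4→C] = [6, 3, 4]
r6 m[H→φ0] = [224, 210, 224]
r6 m[H→φ1] = [15, 36, 28]
r6 m[C→φ2] = [6, 3, 4]
r6 m[C→φ4] = [315, 336, 392]
r6 m[M→φ1] = [28, 24, 30]
r6 m[M→φ2] = [224, 196, 252]
r6 m[B→φ0] = [4, 5, 2]
r6 m[B→φ3] = [392, 168, 392]
r7 m[φ0→H] = [15, 36, 28]
r7 m[φ0→B] = [1890, 840, 1568]
r7 m[φ1→H] = [224, 210, 224]
r7 m[φ1→M] = [224, 196, 252]
r7 m[φ2→C] = [1260, 1344, 1568]
r7 m[φ2→M] = [28, 24, 30]
r7 m[φ3→B] = [4, 5, 2]
r7 m[φ4→C] = [6, 3, 4]
r7 m[H→φ0] = [224, 210, 224]
r7 m[H→φ1] = [15, 36, 28]
r7 m[C→φ2] = [6, 3, 4]
r7 m[C→φ4] = [315, 336, 392]
r7 m[M→φ1] = [28, 24, 30]
r7 m[M→φ2] = [224, 196, 252]
r7 m[B→φ0] = [4, 5, 2]
r7 m[B→φ3] = [392, 168, 392]
r8 m[φ0→H] = [15, 36, 28]
r8 m[φ0→B] = [1890, 840, 1568]
r8 m[φ1→H] = [224, 210, 224]
r8 m[φ1→M] = [224, 196, 252]
r8 m[φ2→C] = [1260, 1344, 1568]
r8 m[φ2→M] = [28, 24, 30]
r8 m[φ3→B] = [4, 5, 2]
r8 m[φ4→C] = [6, 3, 4]
r8 m[H→φ0] = [224, 210, 224]
r8 m[H→φ1] = [15, 36, 28]
r8 m[C→φ2] = [6, 3, 4]
r8 m[C→φ4] = [1260, 1344, 1568]
r8 m[M→φ1] = [28, 24, 30]
r8 m[M→φ2] = [224, 196, 252]
r8 m[B→φ0] = [4, 5, 2]
r8 m[B→φ3] = [1890, 840, 1568]
r9 m[φ0→H] = [15, 36, 28]
r9 m[φ0→B] = [1890, 840, 1568]
r9 m[φ1→H] = [224, 210, 224]
r9 m[φ1→M] = [224, 196, 252]
r9 m[φ2→C] = [1260, 1344, 1568]
r9 m[φ2→M] = [28, 24, 30]
r9 m[φ3→B] = [4, 5, 2]
r9 m[φ4→C] = [6, 3, 4]
r9 m[H→φ0] = [224, 210, 224]
r9 m[H→φ1] = [15, 36, 28]
r9 m[C→φ2] = [6, 3, 4]
r9 m[C→φ4] = [1260, 1344, 1568]
r9 m[M→φ1] = [28, 24, 30]
r9 m[M→φ2] = [224, 196, 252]
r9 m[B→φ0] = [4, 5, 2]
r9 m[B→φ3] = [1890, 840, 1568]
fixed point reached at round 9
b[C] = ⊗ incoming = [7560, 4032, 6272]

b[C] = [7560, 4032, 6272]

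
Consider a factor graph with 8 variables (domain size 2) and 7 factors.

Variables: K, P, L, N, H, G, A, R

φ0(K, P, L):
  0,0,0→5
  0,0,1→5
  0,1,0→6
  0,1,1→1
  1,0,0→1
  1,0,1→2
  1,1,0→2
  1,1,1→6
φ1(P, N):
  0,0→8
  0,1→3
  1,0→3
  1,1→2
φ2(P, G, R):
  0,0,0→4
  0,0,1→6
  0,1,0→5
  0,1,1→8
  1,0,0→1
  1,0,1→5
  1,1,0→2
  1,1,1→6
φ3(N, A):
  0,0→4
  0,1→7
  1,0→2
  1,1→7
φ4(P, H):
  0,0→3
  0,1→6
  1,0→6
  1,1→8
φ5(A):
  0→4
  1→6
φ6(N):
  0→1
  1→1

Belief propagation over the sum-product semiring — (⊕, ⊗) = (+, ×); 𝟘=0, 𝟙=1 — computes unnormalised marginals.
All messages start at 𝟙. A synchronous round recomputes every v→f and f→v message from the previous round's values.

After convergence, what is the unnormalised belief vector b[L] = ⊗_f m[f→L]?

init: all messages = 𝟙 over 2 values
r1 m[φ0→K] = [17, 11]
r1 m[φ0→P] = [13, 15]
r1 m[φ0→L] = [14, 14]
r1 m[φ1→P] = [11, 5]
r1 m[φ1→N] = [11, 5]
r1 m[φ2→P] = [23, 14]
r1 m[φ2→G] = [16, 21]
r1 m[φ2→R] = [12, 25]
r1 m[φ3→N] = [11, 9]
r1 m[φ3→A] = [6, 14]
r1 m[φ4→P] = [9, 14]
r1 m[φ4→H] = [9, 14]
r1 m[φ5→A] = [4, 6]
r1 m[φ6→N] = [1, 1]
r1 m[K→φ0] = [1, 1]
r1 m[P→φ0] = [1, 1]
r1 m[P→φ1] = [1, 1]
r1 m[P→φ2] = [1, 1]
r1 m[P→φ4] = [1, 1]
r1 m[L→φ0] = [1, 1]
r1 m[N→φ1] = [1, 1]
r1 m[N→φ3] = [1, 1]
r1 m[N→φ6] = [1, 1]
r1 m[H→φ4] = [1, 1]
r1 m[G→φ2] = [1, 1]
r1 m[A→φ3] = [1, 1]
r1 m[A→φ5] = [1, 1]
r1 m[R→φ2] = [1, 1]
r2 m[φ0→K] = [17, 11]
r2 m[φ0→P] = [13, 15]
r2 m[φ0→L] = [14, 14]
r2 m[φ1→P] = [11, 5]
r2 m[φ1→N] = [11, 5]
r2 m[φ2→P] = [23, 14]
r2 m[φ2→G] = [16, 21]
r2 m[φ2→R] = [12, 25]
r2 m[φ3→N] = [11, 9]
r2 m[φ3→A] = [6, 14]
r2 m[φ4→P] = [9, 14]
r2 m[φ4→H] = [9, 14]
r2 m[φ5→A] = [4, 6]
r2 m[φ6→N] = [1, 1]
r2 m[K→φ0] = [1, 1]
r2 m[P→φ0] = [2277, 980]
r2 m[P→φ1] = [2691, 2940]
r2 m[P→φ2] = [1287, 1050]
r2 m[P→φ4] = [3289, 1050]
r2 m[L→φ0] = [1, 1]
r2 m[N→φ1] = [11, 9]
r2 m[N→φ3] = [11, 5]
r2 m[N→φ6] = [121, 45]
r2 m[H→φ4] = [1, 1]
r2 m[G→φ2] = [1, 1]
r2 m[A→φ3] = [4, 6]
r2 m[A→φ5] = [6, 14]
r2 m[R→φ2] = [1, 1]
r3 m[φ0→K] = [29630, 14671]
r3 m[φ0→P] = [13, 15]
r3 m[φ0→L] = [21502, 22799]
r3 m[φ1→P] = [115, 51]
r3 m[φ1→N] = [30348, 13953]
r3 m[φ2→P] = [23, 14]
r3 m[φ2→G] = [19170, 25131]
r3 m[φ2→R] = [14733, 29568]
r3 m[φ3→N] = [58, 50]
r3 m[φ3→A] = [54, 112]
r3 m[φ4→P] = [9, 14]
r3 m[φ4→H] = [16167, 28134]
r3 m[φ5→A] = [4, 6]
r3 m[φ6→N] = [1, 1]
r3 m[K→φ0] = [1, 1]
r3 m[P→φ0] = [2277, 980]
r3 m[P→φ1] = [2691, 2940]
r3 m[P→φ2] = [1287, 1050]
r3 m[P→φ4] = [3289, 1050]
r3 m[L→φ0] = [1, 1]
r3 m[N→φ1] = [11, 9]
r3 m[N→φ3] = [11, 5]
r3 m[N→φ6] = [121, 45]
r3 m[H→φ4] = [1, 1]
r3 m[G→φ2] = [1, 1]
r3 m[A→φ3] = [4, 6]
r3 m[A→φ5] = [6, 14]
r3 m[R→φ2] = [1, 1]
r4 m[φ0→K] = [29630, 14671]
r4 m[φ0→P] = [13, 15]
r4 m[φ0→L] = [21502, 22799]
r4 m[φ1→P] = [115, 51]
r4 m[φ1→N] = [30348, 13953]
r4 m[φ2→P] = [23, 14]
r4 m[φ2→G] = [19170, 25131]
r4 m[φ2→R] = [14733, 29568]
r4 m[φ3→N] = [58, 50]
r4 m[φ3→A] = [54, 112]
r4 m[φ4→P] = [9, 14]
r4 m[φ4→H] = [16167, 28134]
r4 m[φ5→A] = [4, 6]
r4 m[φ6→N] = [1, 1]
r4 m[K→φ0] = [1, 1]
r4 m[P→φ0] = [23805, 9996]
r4 m[P→φ1] = [2691, 2940]
r4 m[P→φ2] = [13455, 10710]
r4 m[P→φ4] = [34385, 10710]
r4 m[L→φ0] = [1, 1]
r4 m[N→φ1] = [58, 50]
r4 m[N→φ3] = [30348, 13953]
r4 m[N→φ6] = [1760184, 697650]
r4 m[H→φ4] = [1, 1]
r4 m[G→φ2] = [1, 1]
r4 m[A→φ3] = [4, 6]
r4 m[A→φ5] = [54, 112]
r4 m[R→φ2] = [1, 1]
r5 m[φ0→K] = [308022, 151383]
r5 m[φ0→P] = [13, 15]
r5 m[φ0→L] = [222798, 236607]
r5 m[φ1→P] = [614, 274]
r5 m[φ1→N] = [30348, 13953]
r5 m[φ2→P] = [23, 14]
r5 m[φ2→G] = [198810, 260595]
r5 m[φ2→R] = [153225, 306180]
r5 m[φ3→N] = [58, 50]
r5 m[φ3→A] = [149298, 310107]
r5 m[φ4→P] = [9, 14]
r5 m[φ4→H] = [167415, 291990]
r5 m[φ5→A] = [4, 6]
r5 m[φ6→N] = [1, 1]
r5 m[K→φ0] = [1, 1]
r5 m[P→φ0] = [23805, 9996]
r5 m[P→φ1] = [2691, 2940]
r5 m[P→φ2] = [13455, 10710]
r5 m[P→φ4] = [34385, 10710]
r5 m[L→φ0] = [1, 1]
r5 m[N→φ1] = [58, 50]
r5 m[N→φ3] = [30348, 13953]
r5 m[N→φ6] = [1760184, 697650]
r5 m[H→φ4] = [1, 1]
r5 m[G→φ2] = [1, 1]
r5 m[A→φ3] = [4, 6]
r5 m[A→φ5] = [54, 112]
r5 m[R→φ2] = [1, 1]
r6 m[φ0→K] = [308022, 151383]
r6 m[φ0→P] = [13, 15]
r6 m[φ0→L] = [222798, 236607]
r6 m[φ1→P] = [614, 274]
r6 m[φ1→N] = [30348, 13953]
r6 m[φ2→P] = [23, 14]
r6 m[φ2→G] = [198810, 260595]
r6 m[φ2→R] = [153225, 306180]
r6 m[φ3→N] = [58, 50]
r6 m[φ3→A] = [149298, 310107]
r6 m[φ4→P] = [9, 14]
r6 m[φ4→H] = [167415, 291990]
r6 m[φ5→A] = [4, 6]
r6 m[φ6→N] = [1, 1]
r6 m[K→φ0] = [1, 1]
r6 m[P→φ0] = [127098, 53704]
r6 m[P→φ1] = [2691, 2940]
r6 m[P→φ2] = [71838, 57540]
r6 m[P→φ4] = [183586, 57540]
r6 m[L→φ0] = [1, 1]
r6 m[N→φ1] = [58, 50]
r6 m[N→φ3] = [30348, 13953]
r6 m[N→φ6] = [1760184, 697650]
r6 m[H→φ4] = [1, 1]
r6 m[G→φ2] = [1, 1]
r6 m[A→φ3] = [4, 6]
r6 m[A→φ5] = [149298, 310107]
r6 m[R→φ2] = [1, 1]
r7 m[φ0→K] = [1646908, 810926]
r7 m[φ0→P] = [13, 15]
r7 m[φ0→L] = [1192220, 1265614]
r7 m[φ1→P] = [614, 274]
r7 m[φ1→N] = [30348, 13953]
r7 m[φ2→P] = [23, 14]
r7 m[φ2→G] = [1063620, 1394214]
r7 m[φ2→R] = [819162, 1638672]
r7 m[φ3→N] = [58, 50]
r7 m[φ3→A] = [149298, 310107]
r7 m[φ4→P] = [9, 14]
r7 m[φ4→H] = [895998, 1561836]
r7 m[φ5→A] = [4, 6]
r7 m[φ6→N] = [1, 1]
r7 m[K→φ0] = [1, 1]
r7 m[P→φ0] = [127098, 53704]
r7 m[P→φ1] = [2691, 2940]
r7 m[P→φ2] = [71838, 57540]
r7 m[P→φ4] = [183586, 57540]
r7 m[L→φ0] = [1, 1]
r7 m[N→φ1] = [58, 50]
r7 m[N→φ3] = [30348, 13953]
r7 m[N→φ6] = [1760184, 697650]
r7 m[H→φ4] = [1, 1]
r7 m[G→φ2] = [1, 1]
r7 m[A→φ3] = [4, 6]
r7 m[A→φ5] = [149298, 310107]
r7 m[R→φ2] = [1, 1]
r8 m[φ0→K] = [1646908, 810926]
r8 m[φ0→P] = [13, 15]
r8 m[φ0→L] = [1192220, 1265614]
r8 m[φ1→P] = [614, 274]
r8 m[φ1→N] = [30348, 13953]
r8 m[φ2→P] = [23, 14]
r8 m[φ2→G] = [1063620, 1394214]
r8 m[φ2→R] = [819162, 1638672]
r8 m[φ3→N] = [58, 50]
r8 m[φ3→A] = [149298, 310107]
r8 m[φ4→P] = [9, 14]
r8 m[φ4→H] = [895998, 1561836]
r8 m[φ5→A] = [4, 6]
r8 m[φ6→N] = [1, 1]
r8 m[K→φ0] = [1, 1]
r8 m[P→φ0] = [127098, 53704]
r8 m[P→φ1] = [2691, 2940]
r8 m[P→φ2] = [71838, 57540]
r8 m[P→φ4] = [183586, 57540]
r8 m[L→φ0] = [1, 1]
r8 m[N→φ1] = [58, 50]
r8 m[N→φ3] = [30348, 13953]
r8 m[N→φ6] = [1760184, 697650]
r8 m[H→φ4] = [1, 1]
r8 m[G→φ2] = [1, 1]
r8 m[A→φ3] = [4, 6]
r8 m[A→φ5] = [149298, 310107]
r8 m[R→φ2] = [1, 1]
fixed point reached at round 8
b[L] = ⊗ incoming = [1192220, 1265614]

b[L] = [1192220, 1265614]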